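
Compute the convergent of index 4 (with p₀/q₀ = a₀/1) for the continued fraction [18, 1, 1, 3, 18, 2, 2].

2377/128

Using pₖ = aₖpₖ₋₁ + pₖ₋₂, qₖ = aₖqₖ₋₁ + qₖ₋₂ (with p₋₁=1, p₋₂=0, q₋₁=0, q₋₂=1):
  k=0: a=18, p=18, q=1
  k=1: a=1, p=19, q=1
  k=2: a=1, p=37, q=2
  k=3: a=3, p=130, q=7
  k=4: a=18, p=2377, q=128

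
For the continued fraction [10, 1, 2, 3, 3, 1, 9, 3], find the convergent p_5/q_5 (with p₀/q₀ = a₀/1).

Using pₖ = aₖpₖ₋₁ + pₖ₋₂, qₖ = aₖqₖ₋₁ + qₖ₋₂ (with p₋₁=1, p₋₂=0, q₋₁=0, q₋₂=1):
  k=0: a=10, p=10, q=1
  k=1: a=1, p=11, q=1
  k=2: a=2, p=32, q=3
  k=3: a=3, p=107, q=10
  k=4: a=3, p=353, q=33
  k=5: a=1, p=460, q=43

460/43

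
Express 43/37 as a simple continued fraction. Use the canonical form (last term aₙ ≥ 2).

[1; 6, 6]

43 = 1*37 + 6
37 = 6*6 + 1
6 = 6*1 + 0  (stop)
So 43/37 = [1; 6, 6].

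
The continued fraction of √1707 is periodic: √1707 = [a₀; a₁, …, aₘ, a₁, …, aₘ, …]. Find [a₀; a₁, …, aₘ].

[41; 3, 6, 41, 6, 3, 82]

a₀ = ⌊√1707⌋ = 41.
With m₀=0, d₀=1 and mₖ₊₁ = dₖaₖ − mₖ, dₖ₊₁ = (n − mₖ₊₁²)/dₖ, aₖ₊₁ = ⌊(a₀+mₖ₊₁)/dₖ₊₁⌋:
  k=1: m=41, d=26, a=3
  k=2: m=37, d=13, a=6
  k=3: m=41, d=2, a=41
  k=4: m=41, d=13, a=6
  k=5: m=37, d=26, a=3
  k=6: m=41, d=1, a=82
d=1 and a=2a₀=82 at k=6, so the next step gives (m, d) = (41, 26) again — its k=1 value — and the period has length 6.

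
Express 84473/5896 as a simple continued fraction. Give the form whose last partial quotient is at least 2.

[14; 3, 17, 1, 2, 3, 3, 3]

84473 = 14*5896 + 1929
5896 = 3*1929 + 109
1929 = 17*109 + 76
109 = 1*76 + 33
76 = 2*33 + 10
33 = 3*10 + 3
10 = 3*3 + 1
3 = 3*1 + 0  (stop)
So 84473/5896 = [14; 3, 17, 1, 2, 3, 3, 3].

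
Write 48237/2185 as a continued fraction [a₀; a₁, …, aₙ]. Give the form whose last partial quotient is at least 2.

48237 = 22*2185 + 167
2185 = 13*167 + 14
167 = 11*14 + 13
14 = 1*13 + 1
13 = 13*1 + 0  (stop)
So 48237/2185 = [22; 13, 11, 1, 13].

[22; 13, 11, 1, 13]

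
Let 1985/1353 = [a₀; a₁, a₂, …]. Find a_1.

2

1985 = 1·1353 + 632   →  a_0 = 1
1353 = 2·632 + 89   →  a_1 = 2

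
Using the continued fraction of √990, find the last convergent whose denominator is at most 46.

881/28

√990 = [31; 2, 6, 2, 62, …] (period length 4).
Convergents:
  p_0/q_0 = 31/1
  p_1/q_1 = 63/2
  p_2/q_2 = 409/13
  p_3/q_3 = 881/28
  p_4/q_4 = 55031/1749
q_3 = 28 ≤ 46 < 1749 = q_4, so the answer is 881/28.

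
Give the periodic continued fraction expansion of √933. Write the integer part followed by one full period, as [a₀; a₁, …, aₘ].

[30; 1, 1, 5, 20, 5, 1, 1, 60]

a₀ = ⌊√933⌋ = 30.
With m₀=0, d₀=1 and mₖ₊₁ = dₖaₖ − mₖ, dₖ₊₁ = (n − mₖ₊₁²)/dₖ, aₖ₊₁ = ⌊(a₀+mₖ₊₁)/dₖ₊₁⌋:
  k=1: m=30, d=33, a=1
  k=2: m=3, d=28, a=1
  k=3: m=25, d=11, a=5
  k=4: m=30, d=3, a=20
  k=5: m=30, d=11, a=5
  k=6: m=25, d=28, a=1
  k=7: m=3, d=33, a=1
  k=8: m=30, d=1, a=60
d=1 and a=2a₀=60 at k=8, so the next step gives (m, d) = (30, 33) again — its k=1 value — and the period has length 8.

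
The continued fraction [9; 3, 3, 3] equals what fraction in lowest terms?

Using pₖ = aₖpₖ₋₁ + pₖ₋₂ and qₖ = aₖqₖ₋₁ + qₖ₋₂:
  k=0: a=9, p=9, q=1
  k=1: a=3, p=28, q=3
  k=2: a=3, p=93, q=10
  k=3: a=3, p=307, q=33

307/33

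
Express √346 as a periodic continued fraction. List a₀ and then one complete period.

[18; 1, 1, 1, 1, 36]

a₀ = ⌊√346⌋ = 18.
With m₀=0, d₀=1 and mₖ₊₁ = dₖaₖ − mₖ, dₖ₊₁ = (n − mₖ₊₁²)/dₖ, aₖ₊₁ = ⌊(a₀+mₖ₊₁)/dₖ₊₁⌋:
  k=1: m=18, d=22, a=1
  k=2: m=4, d=15, a=1
  k=3: m=11, d=15, a=1
  k=4: m=4, d=22, a=1
  k=5: m=18, d=1, a=36
d=1 and a=2a₀=36 at k=5, so the next step gives (m, d) = (18, 22) again — its k=1 value — and the period has length 5.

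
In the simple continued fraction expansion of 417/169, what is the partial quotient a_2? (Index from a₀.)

7

417 = 2·169 + 79   →  a_0 = 2
169 = 2·79 + 11   →  a_1 = 2
79 = 7·11 + 2   →  a_2 = 7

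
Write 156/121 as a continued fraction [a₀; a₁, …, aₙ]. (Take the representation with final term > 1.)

[1; 3, 2, 5, 3]

156 = 1*121 + 35
121 = 3*35 + 16
35 = 2*16 + 3
16 = 5*3 + 1
3 = 3*1 + 0  (stop)
So 156/121 = [1; 3, 2, 5, 3].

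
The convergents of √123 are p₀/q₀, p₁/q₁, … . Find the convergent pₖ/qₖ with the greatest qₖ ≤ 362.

2695/243

√123 = [11; 11, 22, …] (period length 2).
Convergents:
  p_0/q_0 = 11/1
  p_1/q_1 = 122/11
  p_2/q_2 = 2695/243
  p_3/q_3 = 29767/2684
q_2 = 243 ≤ 362 < 2684 = q_3, so the answer is 2695/243.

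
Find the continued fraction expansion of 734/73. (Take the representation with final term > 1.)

734 = 10*73 + 4
73 = 18*4 + 1
4 = 4*1 + 0  (stop)
So 734/73 = [10; 18, 4].

[10; 18, 4]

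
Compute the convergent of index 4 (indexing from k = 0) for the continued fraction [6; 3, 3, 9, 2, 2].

1235/196

Using pₖ = aₖpₖ₋₁ + pₖ₋₂, qₖ = aₖqₖ₋₁ + qₖ₋₂ (with p₋₁=1, p₋₂=0, q₋₁=0, q₋₂=1):
  k=0: a=6, p=6, q=1
  k=1: a=3, p=19, q=3
  k=2: a=3, p=63, q=10
  k=3: a=9, p=586, q=93
  k=4: a=2, p=1235, q=196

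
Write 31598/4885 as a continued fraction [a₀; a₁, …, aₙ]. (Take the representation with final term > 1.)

[6; 2, 7, 2, 2, 8, 2, 3]

31598 = 6×4885 + 2288
4885 = 2×2288 + 309
2288 = 7×309 + 125
309 = 2×125 + 59
125 = 2×59 + 7
59 = 8×7 + 3
7 = 2×3 + 1
3 = 3×1 + 0  (stop)
So 31598/4885 = [6; 2, 7, 2, 2, 8, 2, 3].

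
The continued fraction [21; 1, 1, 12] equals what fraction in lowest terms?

Using pₖ = aₖpₖ₋₁ + pₖ₋₂ and qₖ = aₖqₖ₋₁ + qₖ₋₂:
  k=0: a=21, p=21, q=1
  k=1: a=1, p=22, q=1
  k=2: a=1, p=43, q=2
  k=3: a=12, p=538, q=25

538/25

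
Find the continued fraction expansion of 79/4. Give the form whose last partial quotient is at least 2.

79 = 19·4 + 3
4 = 1·3 + 1
3 = 3·1 + 0  (stop)
So 79/4 = [19; 1, 3].

[19; 1, 3]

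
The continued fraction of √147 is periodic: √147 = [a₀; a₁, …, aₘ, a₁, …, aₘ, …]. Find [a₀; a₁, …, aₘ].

[12; 8, 24]

a₀ = ⌊√147⌋ = 12.
With m₀=0, d₀=1 and mₖ₊₁ = dₖaₖ − mₖ, dₖ₊₁ = (n − mₖ₊₁²)/dₖ, aₖ₊₁ = ⌊(a₀+mₖ₊₁)/dₖ₊₁⌋:
  k=1: m=12, d=3, a=8
  k=2: m=12, d=1, a=24
d=1 and a=2a₀=24 at k=2, so the next step gives (m, d) = (12, 3) again — its k=1 value — and the period has length 2.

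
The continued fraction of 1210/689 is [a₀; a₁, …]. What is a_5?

7

1210 = 1·689 + 521   →  a_0 = 1
689 = 1·521 + 168   →  a_1 = 1
521 = 3·168 + 17   →  a_2 = 3
168 = 9·17 + 15   →  a_3 = 9
17 = 1·15 + 2   →  a_4 = 1
15 = 7·2 + 1   →  a_5 = 7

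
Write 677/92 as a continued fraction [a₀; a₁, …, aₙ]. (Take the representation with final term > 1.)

677 = 7×92 + 33
92 = 2×33 + 26
33 = 1×26 + 7
26 = 3×7 + 5
7 = 1×5 + 2
5 = 2×2 + 1
2 = 2×1 + 0  (stop)
So 677/92 = [7; 2, 1, 3, 1, 2, 2].

[7; 2, 1, 3, 1, 2, 2]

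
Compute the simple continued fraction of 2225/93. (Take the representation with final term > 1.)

2225 = 23·93 + 86
93 = 1·86 + 7
86 = 12·7 + 2
7 = 3·2 + 1
2 = 2·1 + 0  (stop)
So 2225/93 = [23; 1, 12, 3, 2].

[23; 1, 12, 3, 2]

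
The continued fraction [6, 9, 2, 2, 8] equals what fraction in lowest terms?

Using pₖ = aₖpₖ₋₁ + pₖ₋₂ and qₖ = aₖqₖ₋₁ + qₖ₋₂:
  k=0: a=6, p=6, q=1
  k=1: a=9, p=55, q=9
  k=2: a=2, p=116, q=19
  k=3: a=2, p=287, q=47
  k=4: a=8, p=2412, q=395

2412/395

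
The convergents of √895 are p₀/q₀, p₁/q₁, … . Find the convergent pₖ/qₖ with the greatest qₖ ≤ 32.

√895 = [29; 1, 10, 1, 58, …] (period length 4).
Convergents:
  p_0/q_0 = 29/1
  p_1/q_1 = 30/1
  p_2/q_2 = 329/11
  p_3/q_3 = 359/12
  p_4/q_4 = 21151/707
q_3 = 12 ≤ 32 < 707 = q_4, so the answer is 359/12.

359/12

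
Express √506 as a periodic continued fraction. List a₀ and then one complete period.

a₀ = ⌊√506⌋ = 22.
With m₀=0, d₀=1 and mₖ₊₁ = dₖaₖ − mₖ, dₖ₊₁ = (n − mₖ₊₁²)/dₖ, aₖ₊₁ = ⌊(a₀+mₖ₊₁)/dₖ₊₁⌋:
  k=1: m=22, d=22, a=2
  k=2: m=22, d=1, a=44
d=1 and a=2a₀=44 at k=2, so the next step gives (m, d) = (22, 22) again — its k=1 value — and the period has length 2.

[22; 2, 44]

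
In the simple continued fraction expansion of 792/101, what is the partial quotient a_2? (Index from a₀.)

792 = 7·101 + 85   →  a_0 = 7
101 = 1·85 + 16   →  a_1 = 1
85 = 5·16 + 5   →  a_2 = 5

5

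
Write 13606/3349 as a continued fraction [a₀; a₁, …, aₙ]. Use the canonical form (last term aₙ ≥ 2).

[4; 15, 1, 18, 11]

13606 = 4×3349 + 210
3349 = 15×210 + 199
210 = 1×199 + 11
199 = 18×11 + 1
11 = 11×1 + 0  (stop)
So 13606/3349 = [4; 15, 1, 18, 11].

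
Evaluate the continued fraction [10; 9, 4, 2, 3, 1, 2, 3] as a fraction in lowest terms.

Using pₖ = aₖpₖ₋₁ + pₖ₋₂ and qₖ = aₖqₖ₋₁ + qₖ₋₂:
  k=0: a=10, p=10, q=1
  k=1: a=9, p=91, q=9
  k=2: a=4, p=374, q=37
  k=3: a=2, p=839, q=83
  k=4: a=3, p=2891, q=286
  k=5: a=1, p=3730, q=369
  k=6: a=2, p=10351, q=1024
  k=7: a=3, p=34783, q=3441

34783/3441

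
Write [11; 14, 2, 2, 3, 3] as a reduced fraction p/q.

Fold from the inside: start with 3/1.
  3 + 1/3 = 10/3
  2 + 3/10 = 23/10
  2 + 10/23 = 56/23
  14 + 23/56 = 807/56
  11 + 56/807 = 8933/807

8933/807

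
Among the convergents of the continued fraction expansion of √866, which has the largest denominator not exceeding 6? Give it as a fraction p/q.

√866 = [29; 2, 2, 1, 28, 1, 2, 2, 58, …] (period length 8).
Convergents:
  p_0/q_0 = 29/1
  p_1/q_1 = 59/2
  p_2/q_2 = 147/5
  p_3/q_3 = 206/7
q_2 = 5 ≤ 6 < 7 = q_3, so the answer is 147/5.

147/5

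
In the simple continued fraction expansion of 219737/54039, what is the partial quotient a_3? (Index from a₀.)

219737 = 4·54039 + 3581   →  a_0 = 4
54039 = 15·3581 + 324   →  a_1 = 15
3581 = 11·324 + 17   →  a_2 = 11
324 = 19·17 + 1   →  a_3 = 19

19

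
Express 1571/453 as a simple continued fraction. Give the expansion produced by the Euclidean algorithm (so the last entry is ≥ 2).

1571 = 3·453 + 212
453 = 2·212 + 29
212 = 7·29 + 9
29 = 3·9 + 2
9 = 4·2 + 1
2 = 2·1 + 0  (stop)
So 1571/453 = [3; 2, 7, 3, 4, 2].

[3; 2, 7, 3, 4, 2]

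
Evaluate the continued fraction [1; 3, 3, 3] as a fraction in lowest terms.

43/33

Using pₖ = aₖpₖ₋₁ + pₖ₋₂ and qₖ = aₖqₖ₋₁ + qₖ₋₂:
  k=0: a=1, p=1, q=1
  k=1: a=3, p=4, q=3
  k=2: a=3, p=13, q=10
  k=3: a=3, p=43, q=33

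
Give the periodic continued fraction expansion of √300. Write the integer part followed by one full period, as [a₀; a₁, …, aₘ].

[17; 3, 8, 3, 34]

a₀ = ⌊√300⌋ = 17.
With m₀=0, d₀=1 and mₖ₊₁ = dₖaₖ − mₖ, dₖ₊₁ = (n − mₖ₊₁²)/dₖ, aₖ₊₁ = ⌊(a₀+mₖ₊₁)/dₖ₊₁⌋:
  k=1: m=17, d=11, a=3
  k=2: m=16, d=4, a=8
  k=3: m=16, d=11, a=3
  k=4: m=17, d=1, a=34
d=1 and a=2a₀=34 at k=4, so the next step gives (m, d) = (17, 11) again — its k=1 value — and the period has length 4.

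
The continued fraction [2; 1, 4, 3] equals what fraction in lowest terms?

45/16

Using pₖ = aₖpₖ₋₁ + pₖ₋₂ and qₖ = aₖqₖ₋₁ + qₖ₋₂:
  k=0: a=2, p=2, q=1
  k=1: a=1, p=3, q=1
  k=2: a=4, p=14, q=5
  k=3: a=3, p=45, q=16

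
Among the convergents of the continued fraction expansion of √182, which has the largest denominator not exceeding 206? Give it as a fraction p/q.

√182 = [13; 2, 26, …] (period length 2).
Convergents:
  p_0/q_0 = 13/1
  p_1/q_1 = 27/2
  p_2/q_2 = 715/53
  p_3/q_3 = 1457/108
  p_4/q_4 = 38597/2861
q_3 = 108 ≤ 206 < 2861 = q_4, so the answer is 1457/108.

1457/108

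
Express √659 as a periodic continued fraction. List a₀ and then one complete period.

[25; 1, 2, 25, 2, 1, 50]

a₀ = ⌊√659⌋ = 25.
With m₀=0, d₀=1 and mₖ₊₁ = dₖaₖ − mₖ, dₖ₊₁ = (n − mₖ₊₁²)/dₖ, aₖ₊₁ = ⌊(a₀+mₖ₊₁)/dₖ₊₁⌋:
  k=1: m=25, d=34, a=1
  k=2: m=9, d=17, a=2
  k=3: m=25, d=2, a=25
  k=4: m=25, d=17, a=2
  k=5: m=9, d=34, a=1
  k=6: m=25, d=1, a=50
d=1 and a=2a₀=50 at k=6, so the next step gives (m, d) = (25, 34) again — its k=1 value — and the period has length 6.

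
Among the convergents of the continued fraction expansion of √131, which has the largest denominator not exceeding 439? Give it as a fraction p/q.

4727/413

√131 = [11; 2, 4, 11, 4, 2, 22, …] (period length 6).
Convergents:
  p_0/q_0 = 11/1
  p_1/q_1 = 23/2
  p_2/q_2 = 103/9
  p_3/q_3 = 1156/101
  p_4/q_4 = 4727/413
  p_5/q_5 = 10610/927
q_4 = 413 ≤ 439 < 927 = q_5, so the answer is 4727/413.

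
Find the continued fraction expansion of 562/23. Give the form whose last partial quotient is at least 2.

562 = 24×23 + 10
23 = 2×10 + 3
10 = 3×3 + 1
3 = 3×1 + 0  (stop)
So 562/23 = [24; 2, 3, 3].

[24; 2, 3, 3]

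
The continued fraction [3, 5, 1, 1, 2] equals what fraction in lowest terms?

89/28

Fold from the inside: start with 2/1.
  1 + 1/2 = 3/2
  1 + 2/3 = 5/3
  5 + 3/5 = 28/5
  3 + 5/28 = 89/28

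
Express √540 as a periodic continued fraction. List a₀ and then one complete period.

[23; 4, 4, 1, 10, 1, 4, 4, 46]

a₀ = ⌊√540⌋ = 23.
With m₀=0, d₀=1 and mₖ₊₁ = dₖaₖ − mₖ, dₖ₊₁ = (n − mₖ₊₁²)/dₖ, aₖ₊₁ = ⌊(a₀+mₖ₊₁)/dₖ₊₁⌋:
  k=1: m=23, d=11, a=4
  k=2: m=21, d=9, a=4
  k=3: m=15, d=35, a=1
  k=4: m=20, d=4, a=10
  k=5: m=20, d=35, a=1
  k=6: m=15, d=9, a=4
  k=7: m=21, d=11, a=4
  k=8: m=23, d=1, a=46
d=1 and a=2a₀=46 at k=8, so the next step gives (m, d) = (23, 11) again — its k=1 value — and the period has length 8.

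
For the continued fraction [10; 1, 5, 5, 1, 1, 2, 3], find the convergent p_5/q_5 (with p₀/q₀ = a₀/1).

737/68

Using pₖ = aₖpₖ₋₁ + pₖ₋₂, qₖ = aₖqₖ₋₁ + qₖ₋₂ (with p₋₁=1, p₋₂=0, q₋₁=0, q₋₂=1):
  k=0: a=10, p=10, q=1
  k=1: a=1, p=11, q=1
  k=2: a=5, p=65, q=6
  k=3: a=5, p=336, q=31
  k=4: a=1, p=401, q=37
  k=5: a=1, p=737, q=68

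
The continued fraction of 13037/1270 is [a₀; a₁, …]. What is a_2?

1

13037 = 10·1270 + 337   →  a_0 = 10
1270 = 3·337 + 259   →  a_1 = 3
337 = 1·259 + 78   →  a_2 = 1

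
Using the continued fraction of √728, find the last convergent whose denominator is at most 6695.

78651/2915

√728 = [26; 1, 52, …] (period length 2).
Convergents:
  p_0/q_0 = 26/1
  p_1/q_1 = 27/1
  p_2/q_2 = 1430/53
  p_3/q_3 = 1457/54
  p_4/q_4 = 77194/2861
  p_5/q_5 = 78651/2915
  p_6/q_6 = 4167046/154441
q_5 = 2915 ≤ 6695 < 154441 = q_6, so the answer is 78651/2915.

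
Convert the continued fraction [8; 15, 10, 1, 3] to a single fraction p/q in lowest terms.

5235/649

Fold from the inside: start with 3/1.
  1 + 1/3 = 4/3
  10 + 3/4 = 43/4
  15 + 4/43 = 649/43
  8 + 43/649 = 5235/649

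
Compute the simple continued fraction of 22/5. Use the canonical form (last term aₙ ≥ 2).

22 = 4×5 + 2
5 = 2×2 + 1
2 = 2×1 + 0  (stop)
So 22/5 = [4; 2, 2].

[4; 2, 2]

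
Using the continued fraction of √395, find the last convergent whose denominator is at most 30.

159/8

√395 = [19; 1, 6, 1, 38, …] (period length 4).
Convergents:
  p_0/q_0 = 19/1
  p_1/q_1 = 20/1
  p_2/q_2 = 139/7
  p_3/q_3 = 159/8
  p_4/q_4 = 6181/311
q_3 = 8 ≤ 30 < 311 = q_4, so the answer is 159/8.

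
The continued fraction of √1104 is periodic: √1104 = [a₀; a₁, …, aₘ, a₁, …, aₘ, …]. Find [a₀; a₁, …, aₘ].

a₀ = ⌊√1104⌋ = 33.
With m₀=0, d₀=1 and mₖ₊₁ = dₖaₖ − mₖ, dₖ₊₁ = (n − mₖ₊₁²)/dₖ, aₖ₊₁ = ⌊(a₀+mₖ₊₁)/dₖ₊₁⌋:
  k=1: m=33, d=15, a=4
  k=2: m=27, d=25, a=2
  k=3: m=23, d=23, a=2
  k=4: m=23, d=25, a=2
  k=5: m=27, d=15, a=4
  k=6: m=33, d=1, a=66
d=1 and a=2a₀=66 at k=6, so the next step gives (m, d) = (33, 15) again — its k=1 value — and the period has length 6.

[33; 4, 2, 2, 2, 4, 66]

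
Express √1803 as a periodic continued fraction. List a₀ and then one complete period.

[42; 2, 6, 28, 6, 2, 84]

a₀ = ⌊√1803⌋ = 42.
With m₀=0, d₀=1 and mₖ₊₁ = dₖaₖ − mₖ, dₖ₊₁ = (n − mₖ₊₁²)/dₖ, aₖ₊₁ = ⌊(a₀+mₖ₊₁)/dₖ₊₁⌋:
  k=1: m=42, d=39, a=2
  k=2: m=36, d=13, a=6
  k=3: m=42, d=3, a=28
  k=4: m=42, d=13, a=6
  k=5: m=36, d=39, a=2
  k=6: m=42, d=1, a=84
d=1 and a=2a₀=84 at k=6, so the next step gives (m, d) = (42, 39) again — its k=1 value — and the period has length 6.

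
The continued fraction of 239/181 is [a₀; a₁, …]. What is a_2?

239 = 1·181 + 58   →  a_0 = 1
181 = 3·58 + 7   →  a_1 = 3
58 = 8·7 + 2   →  a_2 = 8

8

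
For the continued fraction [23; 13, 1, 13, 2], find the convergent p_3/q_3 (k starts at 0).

4499/195

Using pₖ = aₖpₖ₋₁ + pₖ₋₂, qₖ = aₖqₖ₋₁ + qₖ₋₂ (with p₋₁=1, p₋₂=0, q₋₁=0, q₋₂=1):
  k=0: a=23, p=23, q=1
  k=1: a=13, p=300, q=13
  k=2: a=1, p=323, q=14
  k=3: a=13, p=4499, q=195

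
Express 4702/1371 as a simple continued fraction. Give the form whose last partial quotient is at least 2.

[3; 2, 3, 19, 3, 3]

4702 = 3×1371 + 589
1371 = 2×589 + 193
589 = 3×193 + 10
193 = 19×10 + 3
10 = 3×3 + 1
3 = 3×1 + 0  (stop)
So 4702/1371 = [3; 2, 3, 19, 3, 3].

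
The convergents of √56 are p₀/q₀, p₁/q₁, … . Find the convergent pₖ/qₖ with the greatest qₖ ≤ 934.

6503/869

√56 = [7; 2, 14, …] (period length 2).
Convergents:
  p_0/q_0 = 7/1
  p_1/q_1 = 15/2
  p_2/q_2 = 217/29
  p_3/q_3 = 449/60
  p_4/q_4 = 6503/869
  p_5/q_5 = 13455/1798
q_4 = 869 ≤ 934 < 1798 = q_5, so the answer is 6503/869.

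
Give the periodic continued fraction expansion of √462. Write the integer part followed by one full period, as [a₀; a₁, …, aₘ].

[21; 2, 42]

a₀ = ⌊√462⌋ = 21.
With m₀=0, d₀=1 and mₖ₊₁ = dₖaₖ − mₖ, dₖ₊₁ = (n − mₖ₊₁²)/dₖ, aₖ₊₁ = ⌊(a₀+mₖ₊₁)/dₖ₊₁⌋:
  k=1: m=21, d=21, a=2
  k=2: m=21, d=1, a=42
d=1 and a=2a₀=42 at k=2, so the next step gives (m, d) = (21, 21) again — its k=1 value — and the period has length 2.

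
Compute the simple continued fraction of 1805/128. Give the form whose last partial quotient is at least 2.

[14; 9, 1, 5, 2]

1805 = 14×128 + 13
128 = 9×13 + 11
13 = 1×11 + 2
11 = 5×2 + 1
2 = 2×1 + 0  (stop)
So 1805/128 = [14; 9, 1, 5, 2].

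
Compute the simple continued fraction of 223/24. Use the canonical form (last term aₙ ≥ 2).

223 = 9×24 + 7
24 = 3×7 + 3
7 = 2×3 + 1
3 = 3×1 + 0  (stop)
So 223/24 = [9; 3, 2, 3].

[9; 3, 2, 3]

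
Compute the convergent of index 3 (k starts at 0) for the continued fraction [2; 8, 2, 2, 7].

Using pₖ = aₖpₖ₋₁ + pₖ₋₂, qₖ = aₖqₖ₋₁ + qₖ₋₂ (with p₋₁=1, p₋₂=0, q₋₁=0, q₋₂=1):
  k=0: a=2, p=2, q=1
  k=1: a=8, p=17, q=8
  k=2: a=2, p=36, q=17
  k=3: a=2, p=89, q=42

89/42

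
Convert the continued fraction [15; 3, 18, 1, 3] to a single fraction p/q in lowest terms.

Using pₖ = aₖpₖ₋₁ + pₖ₋₂ and qₖ = aₖqₖ₋₁ + qₖ₋₂:
  k=0: a=15, p=15, q=1
  k=1: a=3, p=46, q=3
  k=2: a=18, p=843, q=55
  k=3: a=1, p=889, q=58
  k=4: a=3, p=3510, q=229

3510/229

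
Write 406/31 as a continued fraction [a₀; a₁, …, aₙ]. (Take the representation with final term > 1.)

[13; 10, 3]

406 = 13×31 + 3
31 = 10×3 + 1
3 = 3×1 + 0  (stop)
So 406/31 = [13; 10, 3].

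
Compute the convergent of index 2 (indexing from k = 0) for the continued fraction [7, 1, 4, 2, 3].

39/5

Using pₖ = aₖpₖ₋₁ + pₖ₋₂, qₖ = aₖqₖ₋₁ + qₖ₋₂ (with p₋₁=1, p₋₂=0, q₋₁=0, q₋₂=1):
  k=0: a=7, p=7, q=1
  k=1: a=1, p=8, q=1
  k=2: a=4, p=39, q=5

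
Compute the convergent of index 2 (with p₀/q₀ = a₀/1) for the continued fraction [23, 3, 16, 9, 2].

Using pₖ = aₖpₖ₋₁ + pₖ₋₂, qₖ = aₖqₖ₋₁ + qₖ₋₂ (with p₋₁=1, p₋₂=0, q₋₁=0, q₋₂=1):
  k=0: a=23, p=23, q=1
  k=1: a=3, p=70, q=3
  k=2: a=16, p=1143, q=49

1143/49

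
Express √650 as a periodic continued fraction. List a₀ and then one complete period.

[25; 2, 50]

a₀ = ⌊√650⌋ = 25.
With m₀=0, d₀=1 and mₖ₊₁ = dₖaₖ − mₖ, dₖ₊₁ = (n − mₖ₊₁²)/dₖ, aₖ₊₁ = ⌊(a₀+mₖ₊₁)/dₖ₊₁⌋:
  k=1: m=25, d=25, a=2
  k=2: m=25, d=1, a=50
d=1 and a=2a₀=50 at k=2, so the next step gives (m, d) = (25, 25) again — its k=1 value — and the period has length 2.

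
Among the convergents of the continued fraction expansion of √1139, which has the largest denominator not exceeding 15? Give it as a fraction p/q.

√1139 = [33; 1, 2, 1, 66, …] (period length 4).
Convergents:
  p_0/q_0 = 33/1
  p_1/q_1 = 34/1
  p_2/q_2 = 101/3
  p_3/q_3 = 135/4
  p_4/q_4 = 9011/267
q_3 = 4 ≤ 15 < 267 = q_4, so the answer is 135/4.

135/4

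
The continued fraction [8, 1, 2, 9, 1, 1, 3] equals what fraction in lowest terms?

1805/208

Using pₖ = aₖpₖ₋₁ + pₖ₋₂ and qₖ = aₖqₖ₋₁ + qₖ₋₂:
  k=0: a=8, p=8, q=1
  k=1: a=1, p=9, q=1
  k=2: a=2, p=26, q=3
  k=3: a=9, p=243, q=28
  k=4: a=1, p=269, q=31
  k=5: a=1, p=512, q=59
  k=6: a=3, p=1805, q=208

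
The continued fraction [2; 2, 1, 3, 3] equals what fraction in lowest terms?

85/36

Fold from the inside: start with 3/1.
  3 + 1/3 = 10/3
  1 + 3/10 = 13/10
  2 + 10/13 = 36/13
  2 + 13/36 = 85/36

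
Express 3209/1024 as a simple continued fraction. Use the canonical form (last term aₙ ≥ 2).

3209 = 3*1024 + 137
1024 = 7*137 + 65
137 = 2*65 + 7
65 = 9*7 + 2
7 = 3*2 + 1
2 = 2*1 + 0  (stop)
So 3209/1024 = [3; 7, 2, 9, 3, 2].

[3; 7, 2, 9, 3, 2]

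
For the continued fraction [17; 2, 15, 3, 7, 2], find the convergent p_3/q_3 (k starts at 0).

Using pₖ = aₖpₖ₋₁ + pₖ₋₂, qₖ = aₖqₖ₋₁ + qₖ₋₂ (with p₋₁=1, p₋₂=0, q₋₁=0, q₋₂=1):
  k=0: a=17, p=17, q=1
  k=1: a=2, p=35, q=2
  k=2: a=15, p=542, q=31
  k=3: a=3, p=1661, q=95

1661/95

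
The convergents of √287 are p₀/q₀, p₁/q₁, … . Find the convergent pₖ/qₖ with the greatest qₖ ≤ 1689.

9775/577

√287 = [16; 1, 15, 1, 32, …] (period length 4).
Convergents:
  p_0/q_0 = 16/1
  p_1/q_1 = 17/1
  p_2/q_2 = 271/16
  p_3/q_3 = 288/17
  p_4/q_4 = 9487/560
  p_5/q_5 = 9775/577
  p_6/q_6 = 156112/9215
q_5 = 577 ≤ 1689 < 9215 = q_6, so the answer is 9775/577.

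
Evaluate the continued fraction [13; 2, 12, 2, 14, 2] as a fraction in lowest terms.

Fold from the inside: start with 2/1.
  14 + 1/2 = 29/2
  2 + 2/29 = 60/29
  12 + 29/60 = 749/60
  2 + 60/749 = 1558/749
  13 + 749/1558 = 21003/1558

21003/1558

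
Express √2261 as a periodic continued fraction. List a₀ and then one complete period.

a₀ = ⌊√2261⌋ = 47.
With m₀=0, d₀=1 and mₖ₊₁ = dₖaₖ − mₖ, dₖ₊₁ = (n − mₖ₊₁²)/dₖ, aₖ₊₁ = ⌊(a₀+mₖ₊₁)/dₖ₊₁⌋:
  k=1: m=47, d=52, a=1
  k=2: m=5, d=43, a=1
  k=3: m=38, d=19, a=4
  k=4: m=38, d=43, a=1
  k=5: m=5, d=52, a=1
  k=6: m=47, d=1, a=94
d=1 and a=2a₀=94 at k=6, so the next step gives (m, d) = (47, 52) again — its k=1 value — and the period has length 6.

[47; 1, 1, 4, 1, 1, 94]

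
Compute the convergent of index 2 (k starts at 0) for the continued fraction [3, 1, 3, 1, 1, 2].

15/4

Using pₖ = aₖpₖ₋₁ + pₖ₋₂, qₖ = aₖqₖ₋₁ + qₖ₋₂ (with p₋₁=1, p₋₂=0, q₋₁=0, q₋₂=1):
  k=0: a=3, p=3, q=1
  k=1: a=1, p=4, q=1
  k=2: a=3, p=15, q=4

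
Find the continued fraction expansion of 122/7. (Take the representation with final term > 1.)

[17; 2, 3]

122 = 17·7 + 3
7 = 2·3 + 1
3 = 3·1 + 0  (stop)
So 122/7 = [17; 2, 3].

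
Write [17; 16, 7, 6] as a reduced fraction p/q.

Using pₖ = aₖpₖ₋₁ + pₖ₋₂ and qₖ = aₖqₖ₋₁ + qₖ₋₂:
  k=0: a=17, p=17, q=1
  k=1: a=16, p=273, q=16
  k=2: a=7, p=1928, q=113
  k=3: a=6, p=11841, q=694

11841/694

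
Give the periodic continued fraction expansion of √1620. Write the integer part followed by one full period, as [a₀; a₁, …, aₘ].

[40; 4, 80]

a₀ = ⌊√1620⌋ = 40.
With m₀=0, d₀=1 and mₖ₊₁ = dₖaₖ − mₖ, dₖ₊₁ = (n − mₖ₊₁²)/dₖ, aₖ₊₁ = ⌊(a₀+mₖ₊₁)/dₖ₊₁⌋:
  k=1: m=40, d=20, a=4
  k=2: m=40, d=1, a=80
d=1 and a=2a₀=80 at k=2, so the next step gives (m, d) = (40, 20) again — its k=1 value — and the period has length 2.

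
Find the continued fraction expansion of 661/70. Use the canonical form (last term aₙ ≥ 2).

661 = 9·70 + 31
70 = 2·31 + 8
31 = 3·8 + 7
8 = 1·7 + 1
7 = 7·1 + 0  (stop)
So 661/70 = [9; 2, 3, 1, 7].

[9; 2, 3, 1, 7]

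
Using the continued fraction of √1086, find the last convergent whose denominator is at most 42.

725/22

√1086 = [32; 1, 20, 1, 64, …] (period length 4).
Convergents:
  p_0/q_0 = 32/1
  p_1/q_1 = 33/1
  p_2/q_2 = 692/21
  p_3/q_3 = 725/22
  p_4/q_4 = 47092/1429
q_3 = 22 ≤ 42 < 1429 = q_4, so the answer is 725/22.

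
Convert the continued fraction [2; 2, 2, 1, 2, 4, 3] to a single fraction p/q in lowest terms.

Using pₖ = aₖpₖ₋₁ + pₖ₋₂ and qₖ = aₖqₖ₋₁ + qₖ₋₂:
  k=0: a=2, p=2, q=1
  k=1: a=2, p=5, q=2
  k=2: a=2, p=12, q=5
  k=3: a=1, p=17, q=7
  k=4: a=2, p=46, q=19
  k=5: a=4, p=201, q=83
  k=6: a=3, p=649, q=268

649/268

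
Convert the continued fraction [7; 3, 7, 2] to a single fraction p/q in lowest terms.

Using pₖ = aₖpₖ₋₁ + pₖ₋₂ and qₖ = aₖqₖ₋₁ + qₖ₋₂:
  k=0: a=7, p=7, q=1
  k=1: a=3, p=22, q=3
  k=2: a=7, p=161, q=22
  k=3: a=2, p=344, q=47

344/47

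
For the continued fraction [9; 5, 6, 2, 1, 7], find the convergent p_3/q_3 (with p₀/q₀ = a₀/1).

Using pₖ = aₖpₖ₋₁ + pₖ₋₂, qₖ = aₖqₖ₋₁ + qₖ₋₂ (with p₋₁=1, p₋₂=0, q₋₁=0, q₋₂=1):
  k=0: a=9, p=9, q=1
  k=1: a=5, p=46, q=5
  k=2: a=6, p=285, q=31
  k=3: a=2, p=616, q=67

616/67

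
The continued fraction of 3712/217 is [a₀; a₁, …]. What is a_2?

3712 = 17·217 + 23   →  a_0 = 17
217 = 9·23 + 10   →  a_1 = 9
23 = 2·10 + 3   →  a_2 = 2

2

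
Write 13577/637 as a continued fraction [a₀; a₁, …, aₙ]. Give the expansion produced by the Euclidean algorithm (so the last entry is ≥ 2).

13577 = 21*637 + 200
637 = 3*200 + 37
200 = 5*37 + 15
37 = 2*15 + 7
15 = 2*7 + 1
7 = 7*1 + 0  (stop)
So 13577/637 = [21; 3, 5, 2, 2, 7].

[21; 3, 5, 2, 2, 7]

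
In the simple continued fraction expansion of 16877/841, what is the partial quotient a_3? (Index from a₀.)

3

16877 = 20·841 + 57   →  a_0 = 20
841 = 14·57 + 43   →  a_1 = 14
57 = 1·43 + 14   →  a_2 = 1
43 = 3·14 + 1   →  a_3 = 3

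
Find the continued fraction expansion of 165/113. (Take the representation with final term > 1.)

165 = 1*113 + 52
113 = 2*52 + 9
52 = 5*9 + 7
9 = 1*7 + 2
7 = 3*2 + 1
2 = 2*1 + 0  (stop)
So 165/113 = [1; 2, 5, 1, 3, 2].

[1; 2, 5, 1, 3, 2]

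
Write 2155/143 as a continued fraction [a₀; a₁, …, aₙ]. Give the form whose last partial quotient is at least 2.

[15; 14, 3, 3]

2155 = 15·143 + 10
143 = 14·10 + 3
10 = 3·3 + 1
3 = 3·1 + 0  (stop)
So 2155/143 = [15; 14, 3, 3].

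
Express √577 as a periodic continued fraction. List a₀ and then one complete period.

[24; 48]

a₀ = ⌊√577⌋ = 24.
With m₀=0, d₀=1 and mₖ₊₁ = dₖaₖ − mₖ, dₖ₊₁ = (n − mₖ₊₁²)/dₖ, aₖ₊₁ = ⌊(a₀+mₖ₊₁)/dₖ₊₁⌋:
  k=1: m=24, d=1, a=48
d=1 and a=2a₀=48 at k=1, so the next step gives (m, d) = (24, 1) again — its k=1 value — and the period has length 1.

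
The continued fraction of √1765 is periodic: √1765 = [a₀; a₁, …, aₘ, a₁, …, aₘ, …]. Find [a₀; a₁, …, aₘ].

a₀ = ⌊√1765⌋ = 42.
With m₀=0, d₀=1 and mₖ₊₁ = dₖaₖ − mₖ, dₖ₊₁ = (n − mₖ₊₁²)/dₖ, aₖ₊₁ = ⌊(a₀+mₖ₊₁)/dₖ₊₁⌋:
  k=1: m=42, d=1, a=84
d=1 and a=2a₀=84 at k=1, so the next step gives (m, d) = (42, 1) again — its k=1 value — and the period has length 1.

[42; 84]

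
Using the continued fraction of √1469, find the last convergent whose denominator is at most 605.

√1469 = [38; 3, 18, 1, 4, 1, 18, 3, 76, …] (period length 8).
Convergents:
  p_0/q_0 = 38/1
  p_1/q_1 = 115/3
  p_2/q_2 = 2108/55
  p_3/q_3 = 2223/58
  p_4/q_4 = 11000/287
  p_5/q_5 = 13223/345
  p_6/q_6 = 249014/6497
q_5 = 345 ≤ 605 < 6497 = q_6, so the answer is 13223/345.

13223/345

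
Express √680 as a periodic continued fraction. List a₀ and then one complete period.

[26; 13, 52]

a₀ = ⌊√680⌋ = 26.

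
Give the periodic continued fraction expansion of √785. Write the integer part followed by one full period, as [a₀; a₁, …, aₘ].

a₀ = ⌊√785⌋ = 28.
With m₀=0, d₀=1 and mₖ₊₁ = dₖaₖ − mₖ, dₖ₊₁ = (n − mₖ₊₁²)/dₖ, aₖ₊₁ = ⌊(a₀+mₖ₊₁)/dₖ₊₁⌋:
  k=1: m=28, d=1, a=56
d=1 and a=2a₀=56 at k=1, so the next step gives (m, d) = (28, 1) again — its k=1 value — and the period has length 1.

[28; 56]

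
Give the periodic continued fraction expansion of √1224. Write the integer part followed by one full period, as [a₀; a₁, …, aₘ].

a₀ = ⌊√1224⌋ = 34.
With m₀=0, d₀=1 and mₖ₊₁ = dₖaₖ − mₖ, dₖ₊₁ = (n − mₖ₊₁²)/dₖ, aₖ₊₁ = ⌊(a₀+mₖ₊₁)/dₖ₊₁⌋:
  k=1: m=34, d=68, a=1
  k=2: m=34, d=1, a=68
d=1 and a=2a₀=68 at k=2, so the next step gives (m, d) = (34, 68) again — its k=1 value — and the period has length 2.

[34; 1, 68]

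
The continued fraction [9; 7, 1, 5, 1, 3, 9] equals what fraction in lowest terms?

Fold from the inside: start with 9/1.
  3 + 1/9 = 28/9
  1 + 9/28 = 37/28
  5 + 28/37 = 213/37
  1 + 37/213 = 250/213
  7 + 213/250 = 1963/250
  9 + 250/1963 = 17917/1963

17917/1963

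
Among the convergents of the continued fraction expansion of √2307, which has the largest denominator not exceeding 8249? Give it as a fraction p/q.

147600/3073

√2307 = [48; 32, 96, …] (period length 2).
Convergents:
  p_0/q_0 = 48/1
  p_1/q_1 = 1537/32
  p_2/q_2 = 147600/3073
  p_3/q_3 = 4724737/98368
q_2 = 3073 ≤ 8249 < 98368 = q_3, so the answer is 147600/3073.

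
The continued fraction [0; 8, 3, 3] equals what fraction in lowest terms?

10/83

Using pₖ = aₖpₖ₋₁ + pₖ₋₂ and qₖ = aₖqₖ₋₁ + qₖ₋₂:
  k=0: a=0, p=0, q=1
  k=1: a=8, p=1, q=8
  k=2: a=3, p=3, q=25
  k=3: a=3, p=10, q=83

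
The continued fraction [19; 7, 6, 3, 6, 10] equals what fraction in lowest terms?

Fold from the inside: start with 10/1.
  6 + 1/10 = 61/10
  3 + 10/61 = 193/61
  6 + 61/193 = 1219/193
  7 + 193/1219 = 8726/1219
  19 + 1219/8726 = 167013/8726

167013/8726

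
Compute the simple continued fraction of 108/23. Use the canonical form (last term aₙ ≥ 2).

[4; 1, 2, 3, 2]

108 = 4·23 + 16
23 = 1·16 + 7
16 = 2·7 + 2
7 = 3·2 + 1
2 = 2·1 + 0  (stop)
So 108/23 = [4; 1, 2, 3, 2].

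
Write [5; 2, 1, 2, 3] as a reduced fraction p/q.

145/27

Using pₖ = aₖpₖ₋₁ + pₖ₋₂ and qₖ = aₖqₖ₋₁ + qₖ₋₂:
  k=0: a=5, p=5, q=1
  k=1: a=2, p=11, q=2
  k=2: a=1, p=16, q=3
  k=3: a=2, p=43, q=8
  k=4: a=3, p=145, q=27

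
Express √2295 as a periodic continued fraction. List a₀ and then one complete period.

[47; 1, 9, 1, 1, 1, 9, 1, 94]

a₀ = ⌊√2295⌋ = 47.
With m₀=0, d₀=1 and mₖ₊₁ = dₖaₖ − mₖ, dₖ₊₁ = (n − mₖ₊₁²)/dₖ, aₖ₊₁ = ⌊(a₀+mₖ₊₁)/dₖ₊₁⌋:
  k=1: m=47, d=86, a=1
  k=2: m=39, d=9, a=9
  k=3: m=42, d=59, a=1
  k=4: m=17, d=34, a=1
  k=5: m=17, d=59, a=1
  k=6: m=42, d=9, a=9
  k=7: m=39, d=86, a=1
  k=8: m=47, d=1, a=94
d=1 and a=2a₀=94 at k=8, so the next step gives (m, d) = (47, 86) again — its k=1 value — and the period has length 8.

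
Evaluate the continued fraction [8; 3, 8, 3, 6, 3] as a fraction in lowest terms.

Using pₖ = aₖpₖ₋₁ + pₖ₋₂ and qₖ = aₖqₖ₋₁ + qₖ₋₂:
  k=0: a=8, p=8, q=1
  k=1: a=3, p=25, q=3
  k=2: a=8, p=208, q=25
  k=3: a=3, p=649, q=78
  k=4: a=6, p=4102, q=493
  k=5: a=3, p=12955, q=1557

12955/1557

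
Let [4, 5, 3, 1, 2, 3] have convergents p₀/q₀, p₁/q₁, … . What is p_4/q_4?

243/58

Using pₖ = aₖpₖ₋₁ + pₖ₋₂, qₖ = aₖqₖ₋₁ + qₖ₋₂ (with p₋₁=1, p₋₂=0, q₋₁=0, q₋₂=1):
  k=0: a=4, p=4, q=1
  k=1: a=5, p=21, q=5
  k=2: a=3, p=67, q=16
  k=3: a=1, p=88, q=21
  k=4: a=2, p=243, q=58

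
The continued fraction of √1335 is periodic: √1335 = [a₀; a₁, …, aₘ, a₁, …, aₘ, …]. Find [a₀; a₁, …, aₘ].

a₀ = ⌊√1335⌋ = 36.
With m₀=0, d₀=1 and mₖ₊₁ = dₖaₖ − mₖ, dₖ₊₁ = (n − mₖ₊₁²)/dₖ, aₖ₊₁ = ⌊(a₀+mₖ₊₁)/dₖ₊₁⌋:
  k=1: m=36, d=39, a=1
  k=2: m=3, d=34, a=1
  k=3: m=31, d=11, a=6
  k=4: m=35, d=10, a=7
  k=5: m=35, d=11, a=6
  k=6: m=31, d=34, a=1
  k=7: m=3, d=39, a=1
  k=8: m=36, d=1, a=72
d=1 and a=2a₀=72 at k=8, so the next step gives (m, d) = (36, 39) again — its k=1 value — and the period has length 8.

[36; 1, 1, 6, 7, 6, 1, 1, 72]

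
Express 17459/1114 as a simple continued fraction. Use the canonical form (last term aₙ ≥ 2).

17459 = 15×1114 + 749
1114 = 1×749 + 365
749 = 2×365 + 19
365 = 19×19 + 4
19 = 4×4 + 3
4 = 1×3 + 1
3 = 3×1 + 0  (stop)
So 17459/1114 = [15; 1, 2, 19, 4, 1, 3].

[15; 1, 2, 19, 4, 1, 3]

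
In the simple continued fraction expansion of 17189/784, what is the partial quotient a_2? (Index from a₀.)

12

17189 = 21·784 + 725   →  a_0 = 21
784 = 1·725 + 59   →  a_1 = 1
725 = 12·59 + 17   →  a_2 = 12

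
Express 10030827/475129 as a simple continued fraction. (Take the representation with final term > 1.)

[21; 8, 1, 17, 9, 19, 17]

10030827 = 21×475129 + 53118
475129 = 8×53118 + 50185
53118 = 1×50185 + 2933
50185 = 17×2933 + 324
2933 = 9×324 + 17
324 = 19×17 + 1
17 = 17×1 + 0  (stop)
So 10030827/475129 = [21; 8, 1, 17, 9, 19, 17].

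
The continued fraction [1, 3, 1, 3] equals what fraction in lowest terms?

19/15

Fold from the inside: start with 3/1.
  1 + 1/3 = 4/3
  3 + 3/4 = 15/4
  1 + 4/15 = 19/15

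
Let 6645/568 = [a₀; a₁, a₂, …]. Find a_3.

3

6645 = 11·568 + 397   →  a_0 = 11
568 = 1·397 + 171   →  a_1 = 1
397 = 2·171 + 55   →  a_2 = 2
171 = 3·55 + 6   →  a_3 = 3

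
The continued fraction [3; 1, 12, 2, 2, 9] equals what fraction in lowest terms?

2473/630

Using pₖ = aₖpₖ₋₁ + pₖ₋₂ and qₖ = aₖqₖ₋₁ + qₖ₋₂:
  k=0: a=3, p=3, q=1
  k=1: a=1, p=4, q=1
  k=2: a=12, p=51, q=13
  k=3: a=2, p=106, q=27
  k=4: a=2, p=263, q=67
  k=5: a=9, p=2473, q=630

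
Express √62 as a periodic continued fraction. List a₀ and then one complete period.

a₀ = ⌊√62⌋ = 7.

[7; 1, 6, 1, 14]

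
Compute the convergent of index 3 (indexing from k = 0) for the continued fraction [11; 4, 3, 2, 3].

Using pₖ = aₖpₖ₋₁ + pₖ₋₂, qₖ = aₖqₖ₋₁ + qₖ₋₂ (with p₋₁=1, p₋₂=0, q₋₁=0, q₋₂=1):
  k=0: a=11, p=11, q=1
  k=1: a=4, p=45, q=4
  k=2: a=3, p=146, q=13
  k=3: a=2, p=337, q=30

337/30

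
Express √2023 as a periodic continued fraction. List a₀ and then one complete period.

a₀ = ⌊√2023⌋ = 44.
With m₀=0, d₀=1 and mₖ₊₁ = dₖaₖ − mₖ, dₖ₊₁ = (n − mₖ₊₁²)/dₖ, aₖ₊₁ = ⌊(a₀+mₖ₊₁)/dₖ₊₁⌋:
  k=1: m=44, d=87, a=1
  k=2: m=43, d=2, a=43
  k=3: m=43, d=87, a=1
  k=4: m=44, d=1, a=88
d=1 and a=2a₀=88 at k=4, so the next step gives (m, d) = (44, 87) again — its k=1 value — and the period has length 4.

[44; 1, 43, 1, 88]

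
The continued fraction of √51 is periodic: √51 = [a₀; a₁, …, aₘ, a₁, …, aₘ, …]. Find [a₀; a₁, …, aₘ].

a₀ = ⌊√51⌋ = 7.
With m₀=0, d₀=1 and mₖ₊₁ = dₖaₖ − mₖ, dₖ₊₁ = (n − mₖ₊₁²)/dₖ, aₖ₊₁ = ⌊(a₀+mₖ₊₁)/dₖ₊₁⌋:
  k=1: m=7, d=2, a=7
  k=2: m=7, d=1, a=14
d=1 and a=2a₀=14 at k=2, so the next step gives (m, d) = (7, 2) again — its k=1 value — and the period has length 2.

[7; 7, 14]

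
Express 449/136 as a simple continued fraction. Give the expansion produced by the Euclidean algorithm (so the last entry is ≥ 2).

[3; 3, 3, 6, 2]

449 = 3·136 + 41
136 = 3·41 + 13
41 = 3·13 + 2
13 = 6·2 + 1
2 = 2·1 + 0  (stop)
So 449/136 = [3; 3, 3, 6, 2].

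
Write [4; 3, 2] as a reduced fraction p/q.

Using pₖ = aₖpₖ₋₁ + pₖ₋₂ and qₖ = aₖqₖ₋₁ + qₖ₋₂:
  k=0: a=4, p=4, q=1
  k=1: a=3, p=13, q=3
  k=2: a=2, p=30, q=7

30/7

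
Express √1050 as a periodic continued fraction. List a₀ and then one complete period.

a₀ = ⌊√1050⌋ = 32.
With m₀=0, d₀=1 and mₖ₊₁ = dₖaₖ − mₖ, dₖ₊₁ = (n − mₖ₊₁²)/dₖ, aₖ₊₁ = ⌊(a₀+mₖ₊₁)/dₖ₊₁⌋:
  k=1: m=32, d=26, a=2
  k=2: m=20, d=25, a=2
  k=3: m=30, d=6, a=10
  k=4: m=30, d=25, a=2
  k=5: m=20, d=26, a=2
  k=6: m=32, d=1, a=64
d=1 and a=2a₀=64 at k=6, so the next step gives (m, d) = (32, 26) again — its k=1 value — and the period has length 6.

[32; 2, 2, 10, 2, 2, 64]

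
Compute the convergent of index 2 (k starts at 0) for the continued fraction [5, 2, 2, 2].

27/5

Using pₖ = aₖpₖ₋₁ + pₖ₋₂, qₖ = aₖqₖ₋₁ + qₖ₋₂ (with p₋₁=1, p₋₂=0, q₋₁=0, q₋₂=1):
  k=0: a=5, p=5, q=1
  k=1: a=2, p=11, q=2
  k=2: a=2, p=27, q=5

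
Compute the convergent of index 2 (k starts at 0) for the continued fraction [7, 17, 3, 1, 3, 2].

367/52

Using pₖ = aₖpₖ₋₁ + pₖ₋₂, qₖ = aₖqₖ₋₁ + qₖ₋₂ (with p₋₁=1, p₋₂=0, q₋₁=0, q₋₂=1):
  k=0: a=7, p=7, q=1
  k=1: a=17, p=120, q=17
  k=2: a=3, p=367, q=52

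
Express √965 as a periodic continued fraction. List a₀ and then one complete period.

[31; 15, 1, 1, 15, 62]

a₀ = ⌊√965⌋ = 31.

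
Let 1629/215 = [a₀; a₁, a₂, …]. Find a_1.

1629 = 7·215 + 124   →  a_0 = 7
215 = 1·124 + 91   →  a_1 = 1

1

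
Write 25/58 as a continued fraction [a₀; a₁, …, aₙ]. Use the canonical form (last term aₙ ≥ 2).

[0; 2, 3, 8]

25 = 0*58 + 25
58 = 2*25 + 8
25 = 3*8 + 1
8 = 8*1 + 0  (stop)
So 25/58 = [0; 2, 3, 8].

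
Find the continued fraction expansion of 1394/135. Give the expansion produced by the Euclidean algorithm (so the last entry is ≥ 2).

1394 = 10×135 + 44
135 = 3×44 + 3
44 = 14×3 + 2
3 = 1×2 + 1
2 = 2×1 + 0  (stop)
So 1394/135 = [10; 3, 14, 1, 2].

[10; 3, 14, 1, 2]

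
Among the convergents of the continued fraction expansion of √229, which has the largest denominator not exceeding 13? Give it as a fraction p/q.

121/8

√229 = [15; 7, 1, 1, 7, 30, …] (period length 5).
Convergents:
  p_0/q_0 = 15/1
  p_1/q_1 = 106/7
  p_2/q_2 = 121/8
  p_3/q_3 = 227/15
q_2 = 8 ≤ 13 < 15 = q_3, so the answer is 121/8.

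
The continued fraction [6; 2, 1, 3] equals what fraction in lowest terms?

Fold from the inside: start with 3/1.
  1 + 1/3 = 4/3
  2 + 3/4 = 11/4
  6 + 4/11 = 70/11

70/11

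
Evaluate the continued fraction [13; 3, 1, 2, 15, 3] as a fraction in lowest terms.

6875/518

Fold from the inside: start with 3/1.
  15 + 1/3 = 46/3
  2 + 3/46 = 95/46
  1 + 46/95 = 141/95
  3 + 95/141 = 518/141
  13 + 141/518 = 6875/518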